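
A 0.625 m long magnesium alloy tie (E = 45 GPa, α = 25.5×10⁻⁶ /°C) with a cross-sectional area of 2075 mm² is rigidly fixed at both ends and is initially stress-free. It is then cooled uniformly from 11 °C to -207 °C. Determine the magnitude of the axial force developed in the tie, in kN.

P ≈ 519 kN (tensile)

The ends cannot move, so σ = EαΔT = 45×10³ × 25.5×10⁻⁶ × 218 = 250.2 MPa.
Then P = σA = 250.2 × 2075 mm² = 519.1 kN, tensile.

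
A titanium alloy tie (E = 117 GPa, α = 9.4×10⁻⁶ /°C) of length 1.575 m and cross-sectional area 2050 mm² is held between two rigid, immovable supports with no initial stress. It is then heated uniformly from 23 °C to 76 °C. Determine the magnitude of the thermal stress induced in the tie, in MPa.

σ ≈ 58.3 MPa (compressive)

With length fixed, the mechanical strain must cancel the thermal strain αΔT = 9.4×10⁻⁶ × 53 = 498.2×10⁻⁶.
The stress required to suppress this strain is σ = Eε = 117×10³ × 498.2×10⁻⁶ = 58.29 MPa, compressive since the tie is trying to expand.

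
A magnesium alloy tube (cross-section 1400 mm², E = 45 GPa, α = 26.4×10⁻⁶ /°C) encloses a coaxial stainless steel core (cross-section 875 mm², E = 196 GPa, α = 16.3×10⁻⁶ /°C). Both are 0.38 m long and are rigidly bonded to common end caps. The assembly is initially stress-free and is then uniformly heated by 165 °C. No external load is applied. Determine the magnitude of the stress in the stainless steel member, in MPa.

σ ≈ 87.8 MPa (tensile)

Both members must finish at the same length. With the larger α, the magnesium alloy tends to over-expand; the plates restrain it, putting the magnesium alloy in compression and the stainless steel in tension. With no external load the two internal forces are equal and opposite, magnitude P.
Equating the net (thermal + elastic) strains gives |α₁ − α₂|·ΔT = P·[1/(A₁E₁) + 1/(A₂E₂)].
|α₁ − α₂|·ΔT = 10.1×10⁻⁶ × 165 = 0.001666.
1/(A₁E₁) + 1/(A₂E₂) = 1/(1400×45×10³) + 1/(875×196×10³) = 2.17×10⁻⁸ N⁻¹.
P = 0.001666 / 2.17×10⁻⁸ = 76780 N = 76.78 kN.
σ_{stainless steel} = P/A₂ = 76780/875 = 87.75 MPa, tensile.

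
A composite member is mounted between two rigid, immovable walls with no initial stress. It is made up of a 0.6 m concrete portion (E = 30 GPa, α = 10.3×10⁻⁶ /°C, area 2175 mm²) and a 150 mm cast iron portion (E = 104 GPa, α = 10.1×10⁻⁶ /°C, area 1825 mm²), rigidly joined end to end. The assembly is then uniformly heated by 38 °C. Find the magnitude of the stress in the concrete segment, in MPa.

Free thermal expansion of the whole bar: Σ αᵢΔT Lᵢ = 10.3×10⁻⁶×38×600 + 10.1×10⁻⁶×38×150 = 0.2924 mm.
Since the ends are fixed, an axial force P builds up, equal in every segment, with P · Σ Lᵢ/(AᵢEᵢ) = δ_free.
Σ Lᵢ/(AᵢEᵢ) = 600/(2175×30×10³) + 150/(1825×104×10³) = 9.986×10⁻⁶ mm/N.
So P = 0.2924 / 9.986×10⁻⁶ = 29.28 kN, compressive.
σ_{concrete} = P / A = 29280 / 2175 = 13.46 MPa.

σ ≈ 13.5 MPa (compressive)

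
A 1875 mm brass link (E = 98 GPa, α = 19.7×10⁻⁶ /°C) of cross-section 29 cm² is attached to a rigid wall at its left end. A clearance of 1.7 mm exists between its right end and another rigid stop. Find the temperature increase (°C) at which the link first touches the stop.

The gap closes when αΔT L = 1.7 mm, since the link is still unstressed at that instant.
ΔT = 1.7 / (19.7×10⁻⁶ × 1875) = 46.02 °C.

ΔT ≈ 46 °C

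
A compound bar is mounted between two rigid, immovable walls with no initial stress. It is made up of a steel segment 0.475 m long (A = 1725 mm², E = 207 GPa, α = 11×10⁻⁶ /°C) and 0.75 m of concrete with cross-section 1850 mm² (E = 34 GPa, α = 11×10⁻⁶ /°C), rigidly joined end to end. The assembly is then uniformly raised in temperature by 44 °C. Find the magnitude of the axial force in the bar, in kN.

Free thermal expansion of the whole bar: Σ αᵢΔT Lᵢ = 11×10⁻⁶×44×475 + 11×10⁻⁶×44×750 = 0.5929 mm.
The walls prevent any net length change, so an axial force P (same in every segment) develops. Compatibility: P · Σ Lᵢ/(AᵢEᵢ) = δ_free.
Σ Lᵢ/(AᵢEᵢ) = 475/(1725×207×10³) + 750/(1850×34×10³) = 1.325×10⁻⁵ mm/N.
Hence P = δ_free / Σ(L/AE) = 0.5929/1.325×10⁻⁵ = 44.73 kN (compressive).

P ≈ 44.7 kN (compressive)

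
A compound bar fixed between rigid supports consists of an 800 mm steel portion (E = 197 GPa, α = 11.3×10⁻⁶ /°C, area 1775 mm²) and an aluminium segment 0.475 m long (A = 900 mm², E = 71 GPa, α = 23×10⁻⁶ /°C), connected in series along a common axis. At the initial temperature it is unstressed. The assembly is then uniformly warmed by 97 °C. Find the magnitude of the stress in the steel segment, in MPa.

σ ≈ 112 MPa (compressive)

Free thermal expansion of the whole bar: Σ αᵢΔT Lᵢ = 11.3×10⁻⁶×97×800 + 23×10⁻⁶×97×475 = 1.937 mm.
The walls prevent any net length change, so an axial force P (same in every segment) develops. Compatibility: P · Σ Lᵢ/(AᵢEᵢ) = δ_free.
The series flexibility is Σ Lᵢ/(AᵢEᵢ) = 800/(1775×197×10³) + 475/(900×71×10³) = 9.721×10⁻⁶ mm/N.
P = 1.937 / 9.721×10⁻⁶ = 199200 N = 199.2 kN, compressive.
σ_{steel} = P / A = 199200 / 1775 = 112.2 MPa.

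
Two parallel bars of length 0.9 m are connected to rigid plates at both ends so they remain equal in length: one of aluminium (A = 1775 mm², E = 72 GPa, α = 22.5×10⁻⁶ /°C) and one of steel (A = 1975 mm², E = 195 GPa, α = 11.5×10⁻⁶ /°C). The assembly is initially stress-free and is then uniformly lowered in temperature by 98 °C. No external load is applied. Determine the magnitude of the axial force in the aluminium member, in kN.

The aluminium has the larger α, so on cooling it would change length more than the steel if both were free. The rigid plates force a common final length, so the aluminium is put into tension and the steel into compression, with equal and opposite forces P (no external load).
Compatibility of the two members (thermal + elastic change equal): (α₁ − α₂)ΔT = P·[1/(A₁E₁) + 1/(A₂E₂)].
|α₁ − α₂|·ΔT = 11×10⁻⁶ × 98 = 0.001078.
1/(A₁E₁) + 1/(A₂E₂) = 1/(1775×72×10³) + 1/(1975×195×10³) = 1.042×10⁻⁸ N⁻¹.
So P = 0.001078 / 1.042×10⁻⁸ = 103.4 kN.

P ≈ 103 kN (tensile in the aluminium)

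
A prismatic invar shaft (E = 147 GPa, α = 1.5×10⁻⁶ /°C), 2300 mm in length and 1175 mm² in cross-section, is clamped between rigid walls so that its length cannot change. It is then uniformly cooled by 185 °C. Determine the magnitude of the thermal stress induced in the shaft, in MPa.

Because both ends are immovable the net strain is zero, and the suppressed thermal strain is αΔT = 1.5×10⁻⁶ × 185 = 277.5×10⁻⁶.
The stress required to suppress this strain is σ = Eε = 147×10³ × 277.5×10⁻⁶ = 40.79 MPa, tensile since the shaft is trying to contract.

σ ≈ 40.8 MPa (tensile)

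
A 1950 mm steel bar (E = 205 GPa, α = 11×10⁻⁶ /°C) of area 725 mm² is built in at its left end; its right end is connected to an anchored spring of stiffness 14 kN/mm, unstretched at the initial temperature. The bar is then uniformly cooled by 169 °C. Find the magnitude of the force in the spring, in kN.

If the spring were absent the bar would shorten by αΔT L = 11×10⁻⁶ × 169 × 1950 = 3.625 mm.
With a force P in the spring, the elastic change of the bar is PL/(AE) and that of the spring is P/k; compatibility requires their sum to equal δ_free.
P [ L/(AE) + 1/k ] = δ_free → P [ 1950/(725×205×10³) + 1/(14×10³) ] = 3.625.
P = 3.625 / 8.455×10⁻⁵ = 42880 N.

P ≈ 42.9 kN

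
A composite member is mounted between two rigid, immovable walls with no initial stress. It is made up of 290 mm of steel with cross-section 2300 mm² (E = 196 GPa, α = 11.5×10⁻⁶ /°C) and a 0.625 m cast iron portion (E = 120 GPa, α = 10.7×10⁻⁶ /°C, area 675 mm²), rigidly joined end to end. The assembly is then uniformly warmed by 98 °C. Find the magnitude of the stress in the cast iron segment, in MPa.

With the walls removed the bar would change length by δ_free = Σ αᵢΔT Lᵢ = 11.5×10⁻⁶×98×290 + 10.7×10⁻⁶×98×625 = 0.9822 mm.
Since the ends are fixed, an axial force P builds up, equal in every segment, with P · Σ Lᵢ/(AᵢEᵢ) = δ_free.
The series flexibility is Σ Lᵢ/(AᵢEᵢ) = 290/(2300×196×10³) + 625/(675×120×10³) = 8.359×10⁻⁶ mm/N.
P = 0.9822 / 8.359×10⁻⁶ = 117500 N = 117.5 kN, compressive.
σ_{cast iron} = P / A = 117500 / 675 = 174.1 MPa.

σ ≈ 174 MPa (compressive)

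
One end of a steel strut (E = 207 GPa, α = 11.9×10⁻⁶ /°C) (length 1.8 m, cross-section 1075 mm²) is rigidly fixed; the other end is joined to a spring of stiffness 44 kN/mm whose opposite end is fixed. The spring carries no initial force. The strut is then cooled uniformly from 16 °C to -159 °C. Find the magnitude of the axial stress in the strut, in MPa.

If the spring were absent the strut would shorten by αΔT L = 11.9×10⁻⁶ × 175 × 1800 = 3.748 mm.
With a force P in the spring, the elastic change of the strut is PL/(AE) and that of the spring is P/k; compatibility requires their sum to equal δ_free.
P [ L/(AE) + 1/k ] = δ_free → P [ 1800/(1075×207×10³) + 1/(44×10³) ] = 3.748.
P = 3.748 / 3.082×10⁻⁵ = 121600 N.
σ = P/A = 121600/1075 = 113.2 MPa.

σ ≈ 113 MPa (tensile)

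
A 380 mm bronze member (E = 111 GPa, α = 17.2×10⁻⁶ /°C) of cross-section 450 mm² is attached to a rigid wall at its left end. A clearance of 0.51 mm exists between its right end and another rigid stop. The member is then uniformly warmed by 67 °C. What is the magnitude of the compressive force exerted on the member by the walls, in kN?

P ≈ 0 kN

If the wall were absent the member would grow by αΔT L = 17.2×10⁻⁶ × 67 × 380 = 0.4379 mm.
Since δ_free = 0.438 mm is less than the 0.51 mm gap, the member never touches the wall. No axial force develops.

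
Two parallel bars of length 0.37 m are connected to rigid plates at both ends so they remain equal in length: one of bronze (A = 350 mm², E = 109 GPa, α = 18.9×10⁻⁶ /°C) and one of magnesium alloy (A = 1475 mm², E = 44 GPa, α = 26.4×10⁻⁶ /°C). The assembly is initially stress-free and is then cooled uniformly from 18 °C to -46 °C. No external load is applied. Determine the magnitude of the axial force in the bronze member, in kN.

P ≈ 11.5 kN (compressive in the bronze)

Equilibrium of a rigid end plate with no external load gives equal and opposite internal forces ±P in the two members. Since α_{magnesium alloy} > α_{bronze}, cooling drives the magnesium alloy into tension and the bronze into compression.
Equating the net (thermal + elastic) strains gives |α₁ − α₂|·ΔT = P·[1/(A₁E₁) + 1/(A₂E₂)].
|α₁ − α₂|·ΔT = 7.5×10⁻⁶ × 64 = 0.00048.
1/(A₁E₁) + 1/(A₂E₂) = 1/(350×109×10³) + 1/(1475×44×10³) = 4.162×10⁻⁸ N⁻¹.
P = 0.00048 / 4.162×10⁻⁸ = 11530 N = 11.53 kN.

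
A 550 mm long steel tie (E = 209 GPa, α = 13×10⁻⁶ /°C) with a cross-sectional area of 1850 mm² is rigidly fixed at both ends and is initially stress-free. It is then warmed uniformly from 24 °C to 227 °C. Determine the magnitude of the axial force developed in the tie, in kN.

The ends cannot move, so σ = EαΔT = 209×10³ × 13×10⁻⁶ × 203 = 551.6 MPa.
P = AEαΔT = 1850 × 209×10³ × 13×10⁻⁶ × 203 = 1020 kN (compressive).

P ≈ 1020 kN (compressive)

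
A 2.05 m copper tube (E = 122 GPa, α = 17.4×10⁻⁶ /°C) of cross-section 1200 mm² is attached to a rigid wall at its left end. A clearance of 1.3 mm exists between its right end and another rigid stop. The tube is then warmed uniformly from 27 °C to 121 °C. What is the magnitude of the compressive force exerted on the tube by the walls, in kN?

Unrestrained expansion: δ_free = αΔT L = 17.4×10⁻⁶ × 94 × 2050 = 3.353 mm.
The gap closes (δ_free > 1.3 mm) and the wall then resists a further 3.353 − 1.3 = 2.053 mm of expansion.
So σ = E(δ_free − g)/L = 122×10³ × 2.053/2050 = 122.2 MPa.
P = σA = 122.2 × 1200 = 146.6 kN.

P ≈ 147 kN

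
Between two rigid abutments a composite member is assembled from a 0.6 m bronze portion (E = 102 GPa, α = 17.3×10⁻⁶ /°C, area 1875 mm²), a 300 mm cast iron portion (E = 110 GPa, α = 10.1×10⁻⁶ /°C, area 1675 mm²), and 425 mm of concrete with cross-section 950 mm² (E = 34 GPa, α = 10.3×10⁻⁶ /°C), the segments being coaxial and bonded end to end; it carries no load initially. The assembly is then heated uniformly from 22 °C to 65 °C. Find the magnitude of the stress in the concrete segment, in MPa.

σ ≈ 44.9 MPa (compressive)

Free thermal expansion of the whole bar: Σ αᵢΔT Lᵢ = 17.3×10⁻⁶×43×600 + 10.1×10⁻⁶×43×300 + 10.3×10⁻⁶×43×425 = 0.7649 mm.
The rigid supports impose zero overall length change; the single axial force P common to all segments must satisfy P Σ Lᵢ/(AᵢEᵢ) = δ_free.
The series flexibility is Σ Lᵢ/(AᵢEᵢ) = 600/(1875×102×10³) + 300/(1675×110×10³) + 425/(950×34×10³) = 1.792×10⁻⁵ mm/N.
P = 0.7649 / 1.792×10⁻⁵ = 42670 N = 42.67 kN, compressive.
σ_{concrete} = P / A = 42670 / 950 = 44.92 MPa.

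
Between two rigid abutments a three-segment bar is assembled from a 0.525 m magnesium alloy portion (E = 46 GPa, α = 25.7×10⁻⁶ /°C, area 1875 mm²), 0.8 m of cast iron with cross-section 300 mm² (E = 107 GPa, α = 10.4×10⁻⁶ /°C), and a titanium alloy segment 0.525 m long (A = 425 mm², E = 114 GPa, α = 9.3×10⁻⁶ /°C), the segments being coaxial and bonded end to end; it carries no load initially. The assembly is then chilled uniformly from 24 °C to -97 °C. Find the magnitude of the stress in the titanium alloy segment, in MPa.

σ ≈ 182 MPa (tensile)

With the walls removed the bar would change length by δ_free = Σ αᵢΔT Lᵢ = 25.7×10⁻⁶×121×525 + 10.4×10⁻⁶×121×800 + 9.3×10⁻⁶×121×525 = 3.23 mm.
The walls prevent any net length change, so an axial force P (same in every segment) develops. Compatibility: P · Σ Lᵢ/(AᵢEᵢ) = δ_free.
The series flexibility is Σ Lᵢ/(AᵢEᵢ) = 525/(1875×46×10³) + 800/(300×107×10³) + 525/(425×114×10³) = 4.184×10⁻⁵ mm/N.
So P = 3.23 / 4.184×10⁻⁵ = 77.19 kN, tensile.
σ_{titanium alloy} = P / A = 77190 / 425 = 181.6 MPa.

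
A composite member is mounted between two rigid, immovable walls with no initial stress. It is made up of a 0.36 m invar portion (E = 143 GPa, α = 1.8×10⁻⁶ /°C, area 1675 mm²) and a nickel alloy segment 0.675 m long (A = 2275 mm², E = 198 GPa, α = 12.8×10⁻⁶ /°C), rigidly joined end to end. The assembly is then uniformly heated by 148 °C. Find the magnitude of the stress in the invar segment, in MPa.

σ ≈ 273 MPa (compressive)

With the walls removed the bar would change length by δ_free = Σ αᵢΔT Lᵢ = 1.8×10⁻⁶×148×360 + 12.8×10⁻⁶×148×675 = 1.375 mm.
The rigid supports impose zero overall length change; the single axial force P common to all segments must satisfy P Σ Lᵢ/(AᵢEᵢ) = δ_free.
Σ Lᵢ/(AᵢEᵢ) = 360/(1675×143×10³) + 675/(2275×198×10³) = 3.001×10⁻⁶ mm/N.
So P = 1.375 / 3.001×10⁻⁶ = 458 kN, compressive.
σ_{invar} = P / A = 458000 / 1675 = 273.4 MPa.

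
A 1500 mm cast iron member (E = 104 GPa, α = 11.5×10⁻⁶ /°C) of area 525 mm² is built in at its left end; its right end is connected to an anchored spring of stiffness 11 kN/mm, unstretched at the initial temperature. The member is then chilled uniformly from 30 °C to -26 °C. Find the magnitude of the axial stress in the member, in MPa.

σ ≈ 15.5 MPa (tensile)

The unrestrained thermal change is αΔT L = 11.5×10⁻⁶ × 56 × 1500 = 0.966 mm.
Let P be the tensile force in the spring. The member extends elastically by PL/(AE) and the spring stretches by P/k; together these equal δ_free.
So P = δ_free / [L/(AE) + 1/k] = 0.966 / [ 1500/(525×104×10³) + 1/(11×10³) ].
P = 0.966 / 0.0001184 = 8160 N.
σ = P/A = 8160/525 = 15.54 MPa.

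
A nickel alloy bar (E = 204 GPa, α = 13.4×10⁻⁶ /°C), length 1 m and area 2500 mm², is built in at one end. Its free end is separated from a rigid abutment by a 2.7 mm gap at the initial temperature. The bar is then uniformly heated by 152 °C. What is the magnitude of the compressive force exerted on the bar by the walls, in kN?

P ≈ 0 kN

Unrestrained expansion: δ_free = αΔT L = 13.4×10⁻⁶ × 152 × 1000 = 2.037 mm.
Since δ_free = 2.04 mm is less than the 2.7 mm gap, the bar never touches the wall. No axial force develops.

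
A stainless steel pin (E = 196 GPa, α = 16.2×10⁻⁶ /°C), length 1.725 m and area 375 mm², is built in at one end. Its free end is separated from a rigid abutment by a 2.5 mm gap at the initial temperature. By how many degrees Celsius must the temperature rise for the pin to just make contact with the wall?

Contact occurs when the free expansion equals the gap: αΔT L = 2.5 mm.
ΔT = 2.5 / (16.2×10⁻⁶ × 1725) = 89.46 °C.

ΔT ≈ 89.5 °C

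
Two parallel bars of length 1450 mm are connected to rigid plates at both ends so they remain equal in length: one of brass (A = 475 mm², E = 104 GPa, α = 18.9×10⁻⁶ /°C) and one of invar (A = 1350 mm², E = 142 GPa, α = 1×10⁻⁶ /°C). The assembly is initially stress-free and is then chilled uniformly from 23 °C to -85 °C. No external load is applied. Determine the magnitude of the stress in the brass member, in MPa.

The brass has the larger α, so on cooling it would change length more than the invar if both were free. The rigid plates force a common final length, so the brass is put into tension and the invar into compression, with equal and opposite forces P (no external load).
Equating the net (thermal + elastic) strains gives |α₁ − α₂|·ΔT = P·[1/(A₁E₁) + 1/(A₂E₂)].
|α₁ − α₂|·ΔT = 17.9×10⁻⁶ × 108 = 0.001933.
1/(A₁E₁) + 1/(A₂E₂) = 1/(475×104×10³) + 1/(1350×142×10³) = 2.546×10⁻⁸ N⁻¹.
So P = 0.001933 / 2.546×10⁻⁸ = 75.93 kN.
σ_{brass} = P/A₁ = 75930/475 = 159.9 MPa, tensile.

σ ≈ 160 MPa (tensile)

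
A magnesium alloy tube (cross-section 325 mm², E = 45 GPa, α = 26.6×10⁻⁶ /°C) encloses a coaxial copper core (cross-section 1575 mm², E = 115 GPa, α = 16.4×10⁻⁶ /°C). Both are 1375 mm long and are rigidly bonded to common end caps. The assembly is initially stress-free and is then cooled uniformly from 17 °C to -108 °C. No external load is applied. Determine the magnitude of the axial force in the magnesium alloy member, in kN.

Equilibrium of a rigid end plate with no external load gives equal and opposite internal forces ±P in the two members. Since α_{magnesium alloy} > α_{copper}, cooling drives the magnesium alloy into tension and the copper into compression.
Equating the net (thermal + elastic) strains gives |α₁ − α₂|·ΔT = P·[1/(A₁E₁) + 1/(A₂E₂)].
|α₁ − α₂|·ΔT = 10.2×10⁻⁶ × 125 = 0.001275.
1/(A₁E₁) + 1/(A₂E₂) = 1/(325×45×10³) + 1/(1575×115×10³) = 7.39×10⁻⁸ N⁻¹.
P = 0.001275 / 7.39×10⁻⁸ = 17250 N = 17.25 kN.

P ≈ 17.3 kN (tensile in the magnesium alloy)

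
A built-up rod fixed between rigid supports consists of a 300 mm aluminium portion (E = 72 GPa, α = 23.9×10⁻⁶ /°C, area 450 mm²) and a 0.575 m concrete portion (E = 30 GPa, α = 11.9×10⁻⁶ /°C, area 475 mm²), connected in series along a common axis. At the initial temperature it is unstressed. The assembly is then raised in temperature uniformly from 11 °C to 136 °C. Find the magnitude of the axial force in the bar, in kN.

Free thermal expansion of the whole bar: Σ αᵢΔT Lᵢ = 23.9×10⁻⁶×125×300 + 11.9×10⁻⁶×125×575 = 1.752 mm.
The rigid supports impose zero overall length change; the single axial force P common to all segments must satisfy P Σ Lᵢ/(AᵢEᵢ) = δ_free.
The series flexibility is Σ Lᵢ/(AᵢEᵢ) = 300/(450×72×10³) + 575/(475×30×10³) = 4.961×10⁻⁵ mm/N.
Hence P = δ_free / Σ(L/AE) = 1.752/4.961×10⁻⁵ = 35.31 kN (compressive).

P ≈ 35.3 kN (compressive)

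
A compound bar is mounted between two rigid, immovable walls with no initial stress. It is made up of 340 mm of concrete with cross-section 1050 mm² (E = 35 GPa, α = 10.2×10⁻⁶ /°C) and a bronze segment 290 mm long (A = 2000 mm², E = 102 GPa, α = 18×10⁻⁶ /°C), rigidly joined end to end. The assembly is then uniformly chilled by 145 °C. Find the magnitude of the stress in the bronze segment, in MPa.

σ ≈ 59 MPa (tensile)

Free thermal contraction of the whole bar: Σ αᵢΔT Lᵢ = 10.2×10⁻⁶×145×340 + 18×10⁻⁶×145×290 = 1.26 mm.
The rigid supports impose zero overall length change; the single axial force P common to all segments must satisfy P Σ Lᵢ/(AᵢEᵢ) = δ_free.
The series flexibility is Σ Lᵢ/(AᵢEᵢ) = 340/(1050×35×10³) + 290/(2000×102×10³) = 1.067×10⁻⁵ mm/N.
So P = 1.26 / 1.067×10⁻⁵ = 118 kN, tensile.
σ_{bronze} = P / A = 118000 / 2000 = 59.01 MPa.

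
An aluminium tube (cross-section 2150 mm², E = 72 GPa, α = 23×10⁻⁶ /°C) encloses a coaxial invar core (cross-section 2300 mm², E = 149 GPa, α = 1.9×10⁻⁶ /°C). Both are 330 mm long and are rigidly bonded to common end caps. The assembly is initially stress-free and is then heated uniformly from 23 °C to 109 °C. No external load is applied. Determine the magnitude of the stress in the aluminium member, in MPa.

σ ≈ 90 MPa (compressive)

Both members must finish at the same length. With the larger α, the aluminium tends to over-expand; the plates restrain it, putting the aluminium in compression and the invar in tension. With no external load the two internal forces are equal and opposite, magnitude P.
Setting the final lengths equal and cancelling L: (α₁ − α₂)ΔT = P/(A₁E₁) + P/(A₂E₂).
|α₁ − α₂|·ΔT = 21.1×10⁻⁶ × 86 = 0.001815.
1/(A₁E₁) + 1/(A₂E₂) = 1/(2150×72×10³) + 1/(2300×149×10³) = 9.378×10⁻⁹ N⁻¹.
So P = 0.001815 / 9.378×10⁻⁹ = 193.5 kN.
σ_{aluminium} = P/A₁ = 193500/2150 = 90 MPa, compressive.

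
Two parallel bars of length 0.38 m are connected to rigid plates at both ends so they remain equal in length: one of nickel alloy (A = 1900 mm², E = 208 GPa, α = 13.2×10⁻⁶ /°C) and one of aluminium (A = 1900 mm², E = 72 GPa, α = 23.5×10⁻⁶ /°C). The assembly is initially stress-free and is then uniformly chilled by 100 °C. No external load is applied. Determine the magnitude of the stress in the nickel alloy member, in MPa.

σ ≈ 55.1 MPa (compressive)

The aluminium has the larger α, so on cooling it would change length more than the nickel alloy if both were free. The rigid plates force a common final length, so the aluminium is put into tension and the nickel alloy into compression, with equal and opposite forces P (no external load).
Compatibility of the two members (thermal + elastic change equal): (α₁ − α₂)ΔT = P·[1/(A₁E₁) + 1/(A₂E₂)].
|α₁ − α₂|·ΔT = 10.3×10⁻⁶ × 100 = 0.00103.
1/(A₁E₁) + 1/(A₂E₂) = 1/(1900×208×10³) + 1/(1900×72×10³) = 9.84×10⁻⁹ N⁻¹.
So P = 0.00103 / 9.84×10⁻⁹ = 104.7 kN.
σ_{nickel alloy} = P/A₁ = 104700/1900 = 55.09 MPa, compressive.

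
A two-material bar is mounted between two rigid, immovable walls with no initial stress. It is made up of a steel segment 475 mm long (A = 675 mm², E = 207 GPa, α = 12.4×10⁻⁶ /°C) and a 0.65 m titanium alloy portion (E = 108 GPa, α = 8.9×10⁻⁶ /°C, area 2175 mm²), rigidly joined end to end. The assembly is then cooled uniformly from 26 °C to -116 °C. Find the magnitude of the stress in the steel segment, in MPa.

If the supports were absent, the total length change would be Σ αᵢΔT Lᵢ = 12.4×10⁻⁶×142×475 + 8.9×10⁻⁶×142×650 = 1.658 mm.
The rigid supports impose zero overall length change; the single axial force P common to all segments must satisfy P Σ Lᵢ/(AᵢEᵢ) = δ_free.
The series flexibility is Σ Lᵢ/(AᵢEᵢ) = 475/(675×207×10³) + 650/(2175×108×10³) = 6.167×10⁻⁶ mm/N.
Hence P = δ_free / Σ(L/AE) = 1.658/6.167×10⁻⁶ = 268.8 kN (tensile).
σ_{steel} = P / A = 268800 / 675 = 398.3 MPa.

σ ≈ 398 MPa (tensile)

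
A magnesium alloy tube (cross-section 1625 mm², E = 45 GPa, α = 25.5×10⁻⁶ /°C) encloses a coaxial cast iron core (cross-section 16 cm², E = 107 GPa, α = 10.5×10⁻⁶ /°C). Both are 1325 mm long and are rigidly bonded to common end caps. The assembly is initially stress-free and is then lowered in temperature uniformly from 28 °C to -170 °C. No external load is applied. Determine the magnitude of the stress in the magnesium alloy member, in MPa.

The magnesium alloy has the larger α, so on cooling it would change length more than the cast iron if both were free. The rigid plates force a common final length, so the magnesium alloy is put into tension and the cast iron into compression, with equal and opposite forces P (no external load).
Compatibility of the two members (thermal + elastic change equal): (α₁ − α₂)ΔT = P·[1/(A₁E₁) + 1/(A₂E₂)].
|α₁ − α₂|·ΔT = 15×10⁻⁶ × 198 = 0.00297.
1/(A₁E₁) + 1/(A₂E₂) = 1/(1625×45×10³) + 1/(1600×107×10³) = 1.952×10⁻⁸ N⁻¹.
So P = 0.00297 / 1.952×10⁻⁸ = 152.2 kN.
σ_{magnesium alloy} = P/A₁ = 152200/1625 = 93.65 MPa, tensile.

σ ≈ 93.6 MPa (tensile)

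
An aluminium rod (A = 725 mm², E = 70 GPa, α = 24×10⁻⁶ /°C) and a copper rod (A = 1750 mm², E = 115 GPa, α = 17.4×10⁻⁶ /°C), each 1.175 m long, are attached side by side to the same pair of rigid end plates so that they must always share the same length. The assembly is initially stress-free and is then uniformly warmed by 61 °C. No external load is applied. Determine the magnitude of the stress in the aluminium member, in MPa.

σ ≈ 22.5 MPa (compressive)

Both members must finish at the same length. With the larger α, the aluminium tends to over-expand; the plates restrain it, putting the aluminium in compression and the copper in tension. With no external load the two internal forces are equal and opposite, magnitude P.
Setting the final lengths equal and cancelling L: (α₁ − α₂)ΔT = P/(A₁E₁) + P/(A₂E₂).
|α₁ − α₂|·ΔT = 6.6×10⁻⁶ × 61 = 0.0004026.
1/(A₁E₁) + 1/(A₂E₂) = 1/(725×70×10³) + 1/(1750×115×10³) = 2.467×10⁻⁸ N⁻¹.
P = 0.0004026 / 2.467×10⁻⁸ = 16320 N = 16.32 kN.
σ_{aluminium} = P/A₁ = 16320/725 = 22.51 MPa, compressive.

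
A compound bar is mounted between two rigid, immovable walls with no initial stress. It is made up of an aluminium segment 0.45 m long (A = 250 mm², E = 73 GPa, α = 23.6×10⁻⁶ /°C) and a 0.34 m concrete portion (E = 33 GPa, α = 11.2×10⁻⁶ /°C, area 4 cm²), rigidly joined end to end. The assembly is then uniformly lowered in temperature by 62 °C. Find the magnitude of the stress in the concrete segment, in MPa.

With the walls removed the bar would change length by δ_free = Σ αᵢΔT Lᵢ = 23.6×10⁻⁶×62×450 + 11.2×10⁻⁶×62×340 = 0.8945 mm.
The walls prevent any net length change, so an axial force P (same in every segment) develops. Compatibility: P · Σ Lᵢ/(AᵢEᵢ) = δ_free.
The series flexibility is Σ Lᵢ/(AᵢEᵢ) = 450/(250×73×10³) + 340/(400×33×10³) = 5.042×10⁻⁵ mm/N.
So P = 0.8945 / 5.042×10⁻⁵ = 17.74 kN, tensile.
σ_{concrete} = P / A = 17740 / 400 = 44.36 MPa.

σ ≈ 44.4 MPa (tensile)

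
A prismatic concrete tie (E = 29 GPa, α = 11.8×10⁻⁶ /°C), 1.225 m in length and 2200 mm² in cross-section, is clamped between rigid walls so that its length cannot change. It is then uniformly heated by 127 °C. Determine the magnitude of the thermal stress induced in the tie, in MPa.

With length fixed, the mechanical strain must cancel the thermal strain αΔT = 11.8×10⁻⁶ × 127 = 1498.6×10⁻⁶.
The stress required to suppress this strain is σ = Eε = 29×10³ × 1498.6×10⁻⁶ = 43.46 MPa, compressive since the tie is trying to expand.

σ ≈ 43.5 MPa (compressive)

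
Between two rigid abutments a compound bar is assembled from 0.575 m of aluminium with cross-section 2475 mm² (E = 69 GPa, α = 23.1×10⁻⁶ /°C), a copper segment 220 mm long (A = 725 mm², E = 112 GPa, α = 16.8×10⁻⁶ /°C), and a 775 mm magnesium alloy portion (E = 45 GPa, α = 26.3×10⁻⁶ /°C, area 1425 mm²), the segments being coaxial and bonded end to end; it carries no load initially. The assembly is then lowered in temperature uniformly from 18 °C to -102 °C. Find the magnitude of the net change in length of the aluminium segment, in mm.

|ΔL| ≈ 0.763 mm

With the walls removed the bar would change length by δ_free = Σ αᵢΔT Lᵢ = 23.1×10⁻⁶×120×575 + 16.8×10⁻⁶×120×220 + 26.3×10⁻⁶×120×775 = 4.483 mm.
The rigid supports impose zero overall length change; the single axial force P common to all segments must satisfy P Σ Lᵢ/(AᵢEᵢ) = δ_free.
The series flexibility is Σ Lᵢ/(AᵢEᵢ) = 575/(2475×69×10³) + 220/(725×112×10³) + 775/(1425×45×10³) = 1.816×10⁻⁵ mm/N.
P = 4.483 / 1.816×10⁻⁵ = 246800 N = 246.8 kN, tensile.
For the aluminium segment, free thermal change = 23.1×10⁻⁶×120×575 = 1.594 mm and elastic change from P = 246800×575/(2475×69×10³) = 0.8311 mm; these oppose, so the net change is 0.763 mm (segment shortens).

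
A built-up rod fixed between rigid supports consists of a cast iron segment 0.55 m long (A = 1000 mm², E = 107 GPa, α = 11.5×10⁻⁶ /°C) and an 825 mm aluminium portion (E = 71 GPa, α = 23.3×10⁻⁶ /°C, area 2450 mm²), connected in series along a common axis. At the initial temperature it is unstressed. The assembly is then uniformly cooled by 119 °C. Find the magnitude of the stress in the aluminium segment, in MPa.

σ ≈ 126 MPa (tensile)

Free thermal contraction of the whole bar: Σ αᵢΔT Lᵢ = 11.5×10⁻⁶×119×550 + 23.3×10⁻⁶×119×825 = 3.04 mm.
The rigid supports impose zero overall length change; the single axial force P common to all segments must satisfy P Σ Lᵢ/(AᵢEᵢ) = δ_free.
The series flexibility is Σ Lᵢ/(AᵢEᵢ) = 550/(1000×107×10³) + 825/(2450×71×10³) = 9.883×10⁻⁶ mm/N.
So P = 3.04 / 9.883×10⁻⁶ = 307.6 kN, tensile.
σ_{aluminium} = P / A = 307600 / 2450 = 125.6 MPa.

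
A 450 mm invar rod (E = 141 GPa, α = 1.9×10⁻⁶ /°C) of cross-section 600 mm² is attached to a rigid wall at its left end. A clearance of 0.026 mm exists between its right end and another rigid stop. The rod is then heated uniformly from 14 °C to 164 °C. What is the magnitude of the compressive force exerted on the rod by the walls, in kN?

P ≈ 19.2 kN

Unrestrained expansion: δ_free = αΔT L = 1.9×10⁻⁶ × 150 × 450 = 0.1283 mm.
This exceeds the 0.026 mm gap, so the wall pushes back. The portion of expansion that must be recovered elastically is δ_free − gap = 0.1283 − 0.026 = 0.1023 mm.
So σ = E(δ_free − g)/L = 141×10³ × 0.1023/450 = 32.04 MPa.
Force on the wall = σA = 32.04 × 600 mm² = 19.22 kN.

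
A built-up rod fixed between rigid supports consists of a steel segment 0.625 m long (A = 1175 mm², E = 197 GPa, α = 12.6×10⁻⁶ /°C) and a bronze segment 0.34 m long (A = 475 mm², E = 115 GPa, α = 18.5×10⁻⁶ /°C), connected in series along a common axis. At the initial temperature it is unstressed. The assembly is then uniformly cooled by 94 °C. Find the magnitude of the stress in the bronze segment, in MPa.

With the walls removed the bar would change length by δ_free = Σ αᵢΔT Lᵢ = 12.6×10⁻⁶×94×625 + 18.5×10⁻⁶×94×340 = 1.332 mm.
The walls prevent any net length change, so an axial force P (same in every segment) develops. Compatibility: P · Σ Lᵢ/(AᵢEᵢ) = δ_free.
Σ Lᵢ/(AᵢEᵢ) = 625/(1175×197×10³) + 340/(475×115×10³) = 8.924×10⁻⁶ mm/N.
P = 1.332 / 8.924×10⁻⁶ = 149200 N = 149.2 kN, tensile.
σ_{bronze} = P / A = 149200 / 475 = 314.1 MPa.

σ ≈ 314 MPa (tensile)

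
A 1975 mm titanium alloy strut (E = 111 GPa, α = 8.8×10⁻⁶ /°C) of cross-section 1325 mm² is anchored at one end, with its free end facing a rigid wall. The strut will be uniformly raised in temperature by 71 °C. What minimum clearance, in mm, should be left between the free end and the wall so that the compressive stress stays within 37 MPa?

With no wall the strut would lengthen by αΔT L = 8.8×10⁻⁶ × 71 × 1975 = 1.234 mm.
A stress of 37 MPa corresponds to the wall pushing the strut back by σL/E = 37×1975/(111×10³) = 0.6583 mm.
The gap must absorb the remainder: g_min = 1.234 − 0.6583 = 0.5756 mm.

g ≈ 0.576 mm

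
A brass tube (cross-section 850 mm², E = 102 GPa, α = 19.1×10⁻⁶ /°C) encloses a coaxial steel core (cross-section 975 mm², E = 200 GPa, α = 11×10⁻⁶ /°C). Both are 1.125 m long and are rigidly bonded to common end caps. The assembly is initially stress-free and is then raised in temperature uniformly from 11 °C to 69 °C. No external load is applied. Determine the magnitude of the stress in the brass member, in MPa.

σ ≈ 33.2 MPa (compressive)

Equilibrium of a rigid end plate with no external load gives equal and opposite internal forces ±P in the two members. Since α_{brass} > α_{steel}, heating drives the brass into compression and the steel into tension.
Compatibility of the two members (thermal + elastic change equal): (α₁ − α₂)ΔT = P·[1/(A₁E₁) + 1/(A₂E₂)].
|α₁ − α₂|·ΔT = 8.1×10⁻⁶ × 58 = 0.0004698.
1/(A₁E₁) + 1/(A₂E₂) = 1/(850×102×10³) + 1/(975×200×10³) = 1.666×10⁻⁸ N⁻¹.
P = 0.0004698 / 1.666×10⁻⁸ = 28200 N = 28.2 kN.
σ_{brass} = P/A₁ = 28200/850 = 33.17 MPa, compressive.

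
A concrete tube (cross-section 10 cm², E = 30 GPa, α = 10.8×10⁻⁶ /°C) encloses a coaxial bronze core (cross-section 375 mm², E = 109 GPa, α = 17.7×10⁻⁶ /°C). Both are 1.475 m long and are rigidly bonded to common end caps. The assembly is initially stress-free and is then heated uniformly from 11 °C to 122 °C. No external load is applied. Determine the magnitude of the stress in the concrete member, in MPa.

σ ≈ 13.3 MPa (tensile)

Equilibrium of a rigid end plate with no external load gives equal and opposite internal forces ±P in the two members. Since α_{bronze} > α_{concrete}, heating drives the bronze into compression and the concrete into tension.
Equating the net (thermal + elastic) strains gives |α₁ − α₂|·ΔT = P·[1/(A₁E₁) + 1/(A₂E₂)].
|α₁ − α₂|·ΔT = 6.9×10⁻⁶ × 111 = 0.0007659.
1/(A₁E₁) + 1/(A₂E₂) = 1/(1000×30×10³) + 1/(375×109×10³) = 5.78×10⁻⁸ N⁻¹.
So P = 0.0007659 / 5.78×10⁻⁸ = 13.25 kN.
σ_{concrete} = P/A₁ = 13250/1000 = 13.25 MPa, tensile.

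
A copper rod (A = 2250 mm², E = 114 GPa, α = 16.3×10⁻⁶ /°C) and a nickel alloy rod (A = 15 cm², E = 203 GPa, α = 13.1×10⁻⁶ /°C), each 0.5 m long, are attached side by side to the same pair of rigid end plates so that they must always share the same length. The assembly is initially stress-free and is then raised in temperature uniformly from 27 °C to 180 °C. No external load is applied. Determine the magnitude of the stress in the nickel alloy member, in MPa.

Both members must finish at the same length. With the larger α, the copper tends to over-expand; the plates restrain it, putting the copper in compression and the nickel alloy in tension. With no external load the two internal forces are equal and opposite, magnitude P.
Equating the net (thermal + elastic) strains gives |α₁ − α₂|·ΔT = P·[1/(A₁E₁) + 1/(A₂E₂)].
|α₁ − α₂|·ΔT = 3.2×10⁻⁶ × 153 = 0.0004896.
1/(A₁E₁) + 1/(A₂E₂) = 1/(2250×114×10³) + 1/(1500×203×10³) = 7.183×10⁻⁹ N⁻¹.
P = 0.0004896 / 7.183×10⁻⁹ = 68160 N = 68.16 kN.
σ_{nickel alloy} = P/A₂ = 68160/1500 = 45.44 MPa, tensile.

σ ≈ 45.4 MPa (tensile)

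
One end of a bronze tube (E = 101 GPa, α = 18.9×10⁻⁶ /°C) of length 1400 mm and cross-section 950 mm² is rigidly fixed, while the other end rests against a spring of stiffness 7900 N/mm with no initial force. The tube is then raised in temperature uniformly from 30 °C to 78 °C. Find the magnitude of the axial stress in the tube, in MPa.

σ ≈ 9.47 MPa (compressive)

If the spring were absent the tube would lengthen by αΔT L = 18.9×10⁻⁶ × 48 × 1400 = 1.27 mm.
Let P be the compressive force at the spring. The tube shortens elastically by PL/(AE) and the spring compresses by P/k; together these equal δ_free.
So P = δ_free / [L/(AE) + 1/k] = 1.27 / [ 1400/(950×101×10³) + 1/(7900) ].
P = 1.27 / 0.0001412 = 8997 N.
σ = P/A = 8997/950 = 9.47 MPa.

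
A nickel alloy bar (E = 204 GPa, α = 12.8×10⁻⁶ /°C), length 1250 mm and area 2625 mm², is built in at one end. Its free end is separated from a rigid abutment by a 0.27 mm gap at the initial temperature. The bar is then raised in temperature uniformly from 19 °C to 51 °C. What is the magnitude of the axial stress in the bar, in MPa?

σ ≈ 39.5 MPa (compressive)

Unrestrained expansion: δ_free = αΔT L = 12.8×10⁻⁶ × 32 × 1250 = 0.512 mm.
The gap closes (δ_free > 0.27 mm) and the wall then resists a further 0.512 − 0.27 = 0.242 mm of expansion.
So σ = E(δ_free − g)/L = 204×10³ × 0.242/1250 = 39.49 MPa.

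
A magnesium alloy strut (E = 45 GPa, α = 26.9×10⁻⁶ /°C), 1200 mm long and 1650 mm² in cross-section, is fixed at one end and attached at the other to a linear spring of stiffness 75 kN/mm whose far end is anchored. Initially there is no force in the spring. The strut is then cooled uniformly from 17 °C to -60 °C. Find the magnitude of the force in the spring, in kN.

If the spring were absent the strut would shorten by αΔT L = 26.9×10⁻⁶ × 77 × 1200 = 2.486 mm.
Let P be the tensile force in the spring. The strut extends elastically by PL/(AE) and the spring stretches by P/k; together these equal δ_free.
So P = δ_free / [L/(AE) + 1/k] = 2.486 / [ 1200/(1650×45×10³) + 1/(75×10³) ].
P = 2.486 / 2.949×10⁻⁵ = 84270 N.

P ≈ 84.3 kN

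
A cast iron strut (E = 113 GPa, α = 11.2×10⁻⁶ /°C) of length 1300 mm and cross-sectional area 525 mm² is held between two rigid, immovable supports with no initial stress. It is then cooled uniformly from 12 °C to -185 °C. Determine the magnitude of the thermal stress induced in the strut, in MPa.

σ ≈ 249 MPa (tensile)

The supports are rigid, so the total axial strain is zero. The restrained thermal strain is ε = αΔT = 11.2×10⁻⁶ × 197 = 2206.4×10⁻⁶.
The stress required to suppress this strain is σ = Eε = 113×10³ × 2206.4×10⁻⁶ = 249.3 MPa, tensile since the strut is trying to contract.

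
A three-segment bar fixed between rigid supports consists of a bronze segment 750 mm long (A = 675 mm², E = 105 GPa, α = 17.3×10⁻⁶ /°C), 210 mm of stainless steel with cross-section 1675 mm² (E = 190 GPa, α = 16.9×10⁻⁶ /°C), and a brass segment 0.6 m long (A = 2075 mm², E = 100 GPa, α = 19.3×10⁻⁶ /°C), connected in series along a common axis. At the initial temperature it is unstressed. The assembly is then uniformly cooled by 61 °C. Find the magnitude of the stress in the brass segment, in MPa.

With the walls removed the bar would change length by δ_free = Σ αᵢΔT Lᵢ = 17.3×10⁻⁶×61×750 + 16.9×10⁻⁶×61×210 + 19.3×10⁻⁶×61×600 = 1.714 mm.
Since the ends are fixed, an axial force P builds up, equal in every segment, with P · Σ Lᵢ/(AᵢEᵢ) = δ_free.
The series flexibility is Σ Lᵢ/(AᵢEᵢ) = 750/(675×105×10³) + 210/(1675×190×10³) + 600/(2075×100×10³) = 1.413×10⁻⁵ mm/N.
P = 1.714 / 1.413×10⁻⁵ = 121300 N = 121.3 kN, tensile.
σ_{brass} = P / A = 121300 / 2075 = 58.46 MPa.

σ ≈ 58.5 MPa (tensile)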